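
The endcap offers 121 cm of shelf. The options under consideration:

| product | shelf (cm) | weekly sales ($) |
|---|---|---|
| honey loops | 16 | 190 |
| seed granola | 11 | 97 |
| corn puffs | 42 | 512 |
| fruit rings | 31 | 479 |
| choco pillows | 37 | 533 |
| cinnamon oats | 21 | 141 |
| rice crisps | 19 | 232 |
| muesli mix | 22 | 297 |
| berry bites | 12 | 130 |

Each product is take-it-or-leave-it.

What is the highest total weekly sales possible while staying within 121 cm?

Ranking by ratio (weekly sales/cm): fruit rings 15.45, choco pillows 14.41, muesli mix 13.50.
Best packing: fruit rings + choco pillows + rice crisps + muesli mix + berry bites — 121 cm, 1671 total.

1671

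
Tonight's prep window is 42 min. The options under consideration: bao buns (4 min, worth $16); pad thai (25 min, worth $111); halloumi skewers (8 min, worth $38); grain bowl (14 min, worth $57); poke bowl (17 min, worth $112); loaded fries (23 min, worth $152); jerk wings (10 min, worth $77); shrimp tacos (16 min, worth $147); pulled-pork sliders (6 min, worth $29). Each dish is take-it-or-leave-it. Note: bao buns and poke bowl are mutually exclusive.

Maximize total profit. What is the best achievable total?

299

Greedy by ratio would take halloumi skewers + jerk wings + shrimp tacos + pulled-pork sliders: 40 min used, total 291.
Replace halloumi skewers and jerk wings and pulled-pork sliders with loaded fries: the trade gains 8 net, giving 299 at 39 min.
That's the maximum — no feasible swap from here does better than 299.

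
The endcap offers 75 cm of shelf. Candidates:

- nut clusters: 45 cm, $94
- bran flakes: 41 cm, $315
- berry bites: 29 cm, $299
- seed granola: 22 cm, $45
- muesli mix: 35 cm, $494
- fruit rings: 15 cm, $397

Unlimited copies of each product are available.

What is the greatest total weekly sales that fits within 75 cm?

Ranking by ratio (weekly sales/cm): fruit rings 26.47, muesli mix 14.11, berry bites 10.31, bran flakes 7.68.
The ratio ordering already packs tightly: 5×fruit rings, 75 cm, 1985.
No other feasible combination exceeds 1985.

1985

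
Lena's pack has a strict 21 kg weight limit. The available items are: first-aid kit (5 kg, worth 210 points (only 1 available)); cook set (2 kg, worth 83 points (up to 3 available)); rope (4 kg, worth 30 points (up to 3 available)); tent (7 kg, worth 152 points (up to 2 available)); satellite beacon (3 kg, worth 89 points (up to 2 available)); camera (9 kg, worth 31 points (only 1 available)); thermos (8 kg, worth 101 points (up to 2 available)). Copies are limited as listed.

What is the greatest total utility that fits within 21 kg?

Greedy by ratio would take first-aid kit + 3×cook set + rope + 2×satellite beacon: 21 kg used, total 667.
Dropping rope and satellite beacon frees 7 kg; slotting in tent (7 kg) lifts the total to 700 at 21 kg.
Nothing else within 21 kg beats 700.

700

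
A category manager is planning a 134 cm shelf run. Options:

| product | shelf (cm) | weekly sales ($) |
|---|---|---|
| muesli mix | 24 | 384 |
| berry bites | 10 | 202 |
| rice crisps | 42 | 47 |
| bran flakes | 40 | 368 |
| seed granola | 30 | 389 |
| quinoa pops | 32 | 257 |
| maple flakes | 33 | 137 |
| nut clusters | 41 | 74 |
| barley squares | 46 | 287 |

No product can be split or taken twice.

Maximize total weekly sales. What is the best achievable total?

The ratio heuristic lands on muesli mix + berry bites + bran flakes + seed granola (1343) but leaves 30 cm idle.
Dropping berry bites frees 10 cm; slotting in quinoa pops (32 cm) lifts the total to 1398 at 126 cm.
Runner-up muesli mix + berry bites + seed granola + quinoa pops + maple flakes tops out at 1369.

1398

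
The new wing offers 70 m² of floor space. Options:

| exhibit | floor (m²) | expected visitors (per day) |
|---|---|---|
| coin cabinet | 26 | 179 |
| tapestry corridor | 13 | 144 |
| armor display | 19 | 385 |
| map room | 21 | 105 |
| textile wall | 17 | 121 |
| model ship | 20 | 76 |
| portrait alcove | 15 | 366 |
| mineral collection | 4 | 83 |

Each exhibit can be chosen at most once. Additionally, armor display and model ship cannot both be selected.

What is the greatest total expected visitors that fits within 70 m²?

1099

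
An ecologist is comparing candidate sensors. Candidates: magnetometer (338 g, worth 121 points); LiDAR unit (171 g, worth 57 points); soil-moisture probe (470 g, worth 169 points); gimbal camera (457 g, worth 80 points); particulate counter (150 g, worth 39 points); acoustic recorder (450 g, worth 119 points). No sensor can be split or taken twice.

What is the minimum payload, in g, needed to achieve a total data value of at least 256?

Need the lightest bundle worth ≥ 256.
LiDAR unit + soil-moisture probe + particulate counter reaches 265 using 791 g.
No combination under 791 g hits 256.

791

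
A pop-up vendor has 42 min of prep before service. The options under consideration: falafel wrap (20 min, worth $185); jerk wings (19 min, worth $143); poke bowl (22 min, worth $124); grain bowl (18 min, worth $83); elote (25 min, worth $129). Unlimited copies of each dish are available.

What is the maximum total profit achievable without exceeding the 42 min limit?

By profit per min: falafel wrap 9.25, jerk wings 7.53, poke bowl 5.64 lead.
The ratio ordering already packs tightly: 2×falafel wrap, 40 min, 370.

370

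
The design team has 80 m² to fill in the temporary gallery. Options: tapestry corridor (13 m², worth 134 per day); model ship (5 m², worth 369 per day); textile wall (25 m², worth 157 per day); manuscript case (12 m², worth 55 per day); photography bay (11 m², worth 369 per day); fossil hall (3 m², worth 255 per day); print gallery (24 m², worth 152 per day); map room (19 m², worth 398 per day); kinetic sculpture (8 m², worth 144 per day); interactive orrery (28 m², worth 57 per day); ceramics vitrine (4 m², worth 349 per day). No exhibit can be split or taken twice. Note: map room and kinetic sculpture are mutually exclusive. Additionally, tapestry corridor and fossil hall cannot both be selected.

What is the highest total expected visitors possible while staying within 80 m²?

1952

Density check — ceramics vitrine 87.25, fossil hall 85.00, model ship 73.80 are the best per m².
Taking model ship + textile wall + manuscript case + photography bay + fossil hall + map room + ceramics vitrine: 79 m² used, 1952 in expected visitors.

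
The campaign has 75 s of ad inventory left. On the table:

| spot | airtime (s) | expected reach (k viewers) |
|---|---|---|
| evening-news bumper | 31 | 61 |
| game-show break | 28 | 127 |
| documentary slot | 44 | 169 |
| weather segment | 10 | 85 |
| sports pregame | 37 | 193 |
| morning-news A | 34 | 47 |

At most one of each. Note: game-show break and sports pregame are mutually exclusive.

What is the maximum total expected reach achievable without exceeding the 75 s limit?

Best packing: game-show break + documentary slot — 72 s, 296 total.
An exhaustive check of the 64 subsets confirms 296.

296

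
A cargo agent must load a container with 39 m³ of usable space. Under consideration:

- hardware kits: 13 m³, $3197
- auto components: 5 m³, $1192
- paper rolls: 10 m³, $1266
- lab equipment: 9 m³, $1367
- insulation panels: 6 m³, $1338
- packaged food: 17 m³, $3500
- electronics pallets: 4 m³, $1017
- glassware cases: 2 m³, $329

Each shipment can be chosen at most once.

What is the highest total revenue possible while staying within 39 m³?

8906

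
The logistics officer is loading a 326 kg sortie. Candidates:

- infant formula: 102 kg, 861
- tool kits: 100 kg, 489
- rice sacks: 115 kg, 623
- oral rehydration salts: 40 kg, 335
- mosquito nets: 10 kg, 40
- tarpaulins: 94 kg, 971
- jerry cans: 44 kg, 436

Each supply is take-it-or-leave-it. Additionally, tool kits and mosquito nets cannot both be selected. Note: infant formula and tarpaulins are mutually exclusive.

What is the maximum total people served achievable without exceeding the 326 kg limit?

2405

By people served per kg: tarpaulins 10.33, jerry cans 9.91, infant formula 8.44, oral rehydration salts 8.38 lead.
Taking rice sacks + oral rehydration salts + mosquito nets + tarpaulins + jerry cans: 303 kg used, 2405 in people served.
Runner-up rice sacks + oral rehydration salts + tarpaulins + jerry cans tops out at 2365.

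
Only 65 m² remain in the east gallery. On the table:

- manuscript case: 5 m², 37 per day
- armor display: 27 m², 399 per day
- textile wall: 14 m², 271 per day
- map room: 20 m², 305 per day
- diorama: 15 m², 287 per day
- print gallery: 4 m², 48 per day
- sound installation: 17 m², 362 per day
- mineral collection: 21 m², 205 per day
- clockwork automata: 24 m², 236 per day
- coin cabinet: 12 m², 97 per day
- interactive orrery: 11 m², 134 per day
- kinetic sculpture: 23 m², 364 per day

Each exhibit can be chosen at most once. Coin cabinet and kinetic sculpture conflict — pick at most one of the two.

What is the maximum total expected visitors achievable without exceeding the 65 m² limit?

1131

A density-first pass picks textile wall + diorama + print gallery + sound installation + interactive orrery — 1102 at 61 m².
Dropping diorama and print gallery frees 19 m²; slotting in kinetic sculpture (23 m²) lifts the total to 1131 at 65 m².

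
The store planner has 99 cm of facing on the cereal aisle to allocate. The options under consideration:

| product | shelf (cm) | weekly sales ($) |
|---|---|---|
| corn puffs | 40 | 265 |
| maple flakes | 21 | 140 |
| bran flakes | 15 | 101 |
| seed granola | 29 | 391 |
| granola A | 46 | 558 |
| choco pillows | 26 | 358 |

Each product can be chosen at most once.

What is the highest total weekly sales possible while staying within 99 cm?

The ratio heuristic lands on maple flakes + bran flakes + seed granola + choco pillows (990) but leaves 8 cm idle.
Dropping bran flakes and choco pillows frees 41 cm; slotting in granola A (46 cm) lifts the total to 1089 at 96 cm.
Runner-up maple flakes + granola A + choco pillows tops out at 1056.

1089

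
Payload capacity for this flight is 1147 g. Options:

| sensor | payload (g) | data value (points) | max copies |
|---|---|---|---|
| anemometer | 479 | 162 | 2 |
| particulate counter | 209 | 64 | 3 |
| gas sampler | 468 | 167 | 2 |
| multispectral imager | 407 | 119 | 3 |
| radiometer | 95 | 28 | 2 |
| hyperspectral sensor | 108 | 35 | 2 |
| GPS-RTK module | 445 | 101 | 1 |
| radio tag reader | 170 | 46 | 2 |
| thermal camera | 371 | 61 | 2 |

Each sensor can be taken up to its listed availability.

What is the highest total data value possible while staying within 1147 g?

Filling by ratio: 2×gas sampler + radiometer + hyperspectral sensor for 397, with 8 g left unused.
The 203 g tied up in radiometer and hyperspectral sensor is better spent on particulate counter — total rises to 398 (1145 g).
Nothing else within 1147 g beats 398.

398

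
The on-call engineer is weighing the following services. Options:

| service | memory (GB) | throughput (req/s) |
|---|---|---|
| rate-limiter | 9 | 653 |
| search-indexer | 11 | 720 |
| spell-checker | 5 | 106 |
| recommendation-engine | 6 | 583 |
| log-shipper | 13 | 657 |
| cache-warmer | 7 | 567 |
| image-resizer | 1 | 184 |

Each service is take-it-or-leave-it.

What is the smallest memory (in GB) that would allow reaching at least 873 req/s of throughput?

12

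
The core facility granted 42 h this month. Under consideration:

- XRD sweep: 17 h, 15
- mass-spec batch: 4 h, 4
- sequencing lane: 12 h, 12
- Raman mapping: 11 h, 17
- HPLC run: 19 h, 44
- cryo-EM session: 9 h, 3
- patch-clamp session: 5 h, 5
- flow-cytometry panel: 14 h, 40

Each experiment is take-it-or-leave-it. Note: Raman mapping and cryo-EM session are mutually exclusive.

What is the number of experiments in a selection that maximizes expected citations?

Optimal total is 93.
mass-spec batch + HPLC run + patch-clamp session + flow-cytometry panel hits 93 at 42 h.
All optima have 4 experiments.

4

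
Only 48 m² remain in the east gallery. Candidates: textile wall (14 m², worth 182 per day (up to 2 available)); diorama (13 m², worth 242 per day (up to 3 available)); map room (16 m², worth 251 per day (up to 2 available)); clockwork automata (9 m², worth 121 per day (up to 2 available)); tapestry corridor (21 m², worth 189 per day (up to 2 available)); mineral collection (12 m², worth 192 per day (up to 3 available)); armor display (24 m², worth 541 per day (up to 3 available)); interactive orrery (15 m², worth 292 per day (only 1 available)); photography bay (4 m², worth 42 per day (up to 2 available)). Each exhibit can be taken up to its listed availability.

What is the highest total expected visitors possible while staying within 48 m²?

1082

Taking 2×armor display: 48 m² used, 1082 in expected visitors.
Every other selection either busts 48 m² or exceeds an availability limit or fails to beat 1082.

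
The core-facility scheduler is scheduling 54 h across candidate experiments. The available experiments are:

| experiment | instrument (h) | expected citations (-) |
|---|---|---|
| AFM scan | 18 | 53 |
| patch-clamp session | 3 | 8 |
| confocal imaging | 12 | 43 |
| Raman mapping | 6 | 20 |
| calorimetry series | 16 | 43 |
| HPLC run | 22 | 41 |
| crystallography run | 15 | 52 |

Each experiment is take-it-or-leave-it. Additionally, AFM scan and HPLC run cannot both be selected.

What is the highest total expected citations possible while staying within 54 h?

176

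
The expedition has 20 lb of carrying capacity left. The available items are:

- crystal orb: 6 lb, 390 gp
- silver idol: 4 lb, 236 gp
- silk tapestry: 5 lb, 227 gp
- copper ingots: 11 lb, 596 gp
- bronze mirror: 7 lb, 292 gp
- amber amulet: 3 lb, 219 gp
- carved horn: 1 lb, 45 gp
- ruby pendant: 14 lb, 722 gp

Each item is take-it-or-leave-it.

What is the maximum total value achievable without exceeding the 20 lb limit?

Density check — amber amulet 73.00, crystal orb 65.00, silver idol 59.00, copper ingots 54.18 are the best per lb.
Filling by ratio: crystal orb + silver idol + silk tapestry + amber amulet + carved horn for 1117, with 1 lb left unused.
The 10 lb tied up in silver idol and silk tapestry and carved horn is better spent on copper ingots — total rises to 1205 (20 lb).
No other feasible combination exceeds 1205.

1205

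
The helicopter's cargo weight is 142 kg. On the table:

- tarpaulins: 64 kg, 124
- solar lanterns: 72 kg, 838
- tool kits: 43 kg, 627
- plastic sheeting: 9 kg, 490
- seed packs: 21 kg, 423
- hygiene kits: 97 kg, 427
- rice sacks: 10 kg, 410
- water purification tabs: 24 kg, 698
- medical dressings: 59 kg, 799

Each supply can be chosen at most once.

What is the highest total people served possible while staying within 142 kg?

Taking the top-ratio supplies first gives tool kits + plastic sheeting + seed packs + rice sacks + water purification tabs for 2648 (107 kg).
Replace tool kits with solar lanterns: the trade gains 211 net, giving 2859 at 136 kg.

2859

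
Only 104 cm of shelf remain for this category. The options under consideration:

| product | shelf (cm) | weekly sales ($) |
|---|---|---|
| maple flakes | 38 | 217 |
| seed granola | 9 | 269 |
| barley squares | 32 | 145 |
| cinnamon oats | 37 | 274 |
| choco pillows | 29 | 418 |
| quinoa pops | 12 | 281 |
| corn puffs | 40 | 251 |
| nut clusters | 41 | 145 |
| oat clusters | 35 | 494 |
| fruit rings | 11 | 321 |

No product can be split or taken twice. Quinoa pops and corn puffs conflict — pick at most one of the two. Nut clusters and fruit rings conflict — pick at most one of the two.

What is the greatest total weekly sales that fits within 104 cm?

1783

Best packing: seed granola + choco pillows + quinoa pops + oat clusters + fruit rings — 96 cm, 1783 total.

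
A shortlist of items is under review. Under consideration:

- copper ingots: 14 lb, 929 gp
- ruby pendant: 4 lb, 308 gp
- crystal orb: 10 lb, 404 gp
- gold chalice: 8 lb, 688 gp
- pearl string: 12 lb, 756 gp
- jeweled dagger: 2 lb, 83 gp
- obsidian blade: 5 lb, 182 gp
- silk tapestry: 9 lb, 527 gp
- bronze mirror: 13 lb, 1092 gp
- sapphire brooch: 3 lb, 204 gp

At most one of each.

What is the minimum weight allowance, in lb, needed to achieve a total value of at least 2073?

Need the lightest bundle worth ≥ 2073.
ruby pendant + gold chalice + bronze mirror: 2088 value at 25 lb.
Any bundle with less than 25 lb falls short of 2073.

25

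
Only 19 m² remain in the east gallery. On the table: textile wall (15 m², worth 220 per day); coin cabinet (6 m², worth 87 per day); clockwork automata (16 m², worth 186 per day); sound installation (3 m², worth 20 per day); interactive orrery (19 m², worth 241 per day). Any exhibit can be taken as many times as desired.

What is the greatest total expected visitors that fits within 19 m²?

261

Density check — textile wall 14.67, coin cabinet 14.50, interactive orrery 12.68 are the best per m².
A density-first pass picks textile wall + sound installation — 240 at 18 m².
Replace textile wall and sound installation with 3×coin cabinet: the trade gains 21 net, giving 261 at 18 m².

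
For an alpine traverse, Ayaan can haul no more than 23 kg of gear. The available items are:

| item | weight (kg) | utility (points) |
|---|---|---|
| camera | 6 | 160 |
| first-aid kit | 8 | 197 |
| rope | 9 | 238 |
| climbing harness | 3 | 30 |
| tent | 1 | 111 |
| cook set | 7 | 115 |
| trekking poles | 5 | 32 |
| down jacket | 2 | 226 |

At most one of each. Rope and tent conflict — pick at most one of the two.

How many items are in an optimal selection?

Optimal total is 726.
For example camera + first-aid kit + tent + trekking poles + down jacket achieves it, using 22 kg.
Any selection reaching 726 contains exactly 5 items.

5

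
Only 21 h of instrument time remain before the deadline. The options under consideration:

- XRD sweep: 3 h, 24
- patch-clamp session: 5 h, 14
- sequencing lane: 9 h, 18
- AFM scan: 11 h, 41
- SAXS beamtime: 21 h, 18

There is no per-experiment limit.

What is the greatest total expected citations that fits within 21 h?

The ratio ordering already packs tightly: 7×XRD sweep, 21 h, 168.
Nothing else within 21 h beats 168.

168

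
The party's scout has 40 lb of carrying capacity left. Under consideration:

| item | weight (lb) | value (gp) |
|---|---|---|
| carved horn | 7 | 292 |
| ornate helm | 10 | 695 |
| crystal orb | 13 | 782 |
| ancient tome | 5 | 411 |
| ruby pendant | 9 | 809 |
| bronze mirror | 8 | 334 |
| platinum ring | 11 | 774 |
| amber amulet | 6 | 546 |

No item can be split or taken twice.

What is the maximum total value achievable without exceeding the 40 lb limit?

2911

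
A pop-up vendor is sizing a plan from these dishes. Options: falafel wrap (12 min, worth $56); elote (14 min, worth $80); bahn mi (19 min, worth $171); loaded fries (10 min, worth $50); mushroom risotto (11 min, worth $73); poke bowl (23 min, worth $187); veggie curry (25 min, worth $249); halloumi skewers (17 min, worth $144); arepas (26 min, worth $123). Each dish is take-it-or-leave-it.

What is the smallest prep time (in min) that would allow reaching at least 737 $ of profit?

Minimise min subject to total profit ≥ 737.
bahn mi + poke bowl + veggie curry + halloumi skewers reaches 751 using 84 min.
Below 84 min the best achievable stays under 737.

84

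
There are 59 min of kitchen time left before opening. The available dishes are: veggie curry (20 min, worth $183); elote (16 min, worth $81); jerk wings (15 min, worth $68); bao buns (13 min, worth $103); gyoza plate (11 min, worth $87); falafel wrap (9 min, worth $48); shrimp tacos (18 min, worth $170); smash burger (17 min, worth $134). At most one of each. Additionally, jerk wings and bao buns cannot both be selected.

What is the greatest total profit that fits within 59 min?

494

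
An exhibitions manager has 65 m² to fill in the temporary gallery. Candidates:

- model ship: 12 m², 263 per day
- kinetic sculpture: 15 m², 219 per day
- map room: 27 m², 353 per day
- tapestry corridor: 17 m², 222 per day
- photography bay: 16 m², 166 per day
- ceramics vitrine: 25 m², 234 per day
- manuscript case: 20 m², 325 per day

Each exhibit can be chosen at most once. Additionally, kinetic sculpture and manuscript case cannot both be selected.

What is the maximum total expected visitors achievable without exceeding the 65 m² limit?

Taking model ship + tapestry corridor + photography bay + manuscript case: 65 m² used, 976 in expected visitors.
That's the maximum — no feasible swap from here does better than 976.

976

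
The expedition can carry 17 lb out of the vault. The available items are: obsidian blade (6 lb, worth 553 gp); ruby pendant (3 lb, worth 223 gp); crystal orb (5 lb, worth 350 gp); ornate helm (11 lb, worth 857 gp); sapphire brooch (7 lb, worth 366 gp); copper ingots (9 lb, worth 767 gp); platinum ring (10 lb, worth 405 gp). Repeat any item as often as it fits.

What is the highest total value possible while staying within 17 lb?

Density check — obsidian blade 92.17, copper ingots 85.22, ornate helm 77.91 are the best per lb.
Filling by ratio: 2×obsidian blade + ruby pendant for 1329, with 2 lb left unused.
Dropping ruby pendant frees 3 lb; slotting in crystal orb (5 lb) lifts the total to 1456 at 17 lb.
Nothing else within 17 lb beats 1456.

1456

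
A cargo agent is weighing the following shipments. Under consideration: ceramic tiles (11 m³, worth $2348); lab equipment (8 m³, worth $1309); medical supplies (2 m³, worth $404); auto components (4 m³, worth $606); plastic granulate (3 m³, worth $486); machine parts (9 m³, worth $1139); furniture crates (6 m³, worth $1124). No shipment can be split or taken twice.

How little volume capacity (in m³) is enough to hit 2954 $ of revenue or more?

15

Need the lightest bundle worth ≥ 2954.
ceramic tiles + auto components reaches 2954 using 15 m³.
No combination under 15 m³ hits 2954.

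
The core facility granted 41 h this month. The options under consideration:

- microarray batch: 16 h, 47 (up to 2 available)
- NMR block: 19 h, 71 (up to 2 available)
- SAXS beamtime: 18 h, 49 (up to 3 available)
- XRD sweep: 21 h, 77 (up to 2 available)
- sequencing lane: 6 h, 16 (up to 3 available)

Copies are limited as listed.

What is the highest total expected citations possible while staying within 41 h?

148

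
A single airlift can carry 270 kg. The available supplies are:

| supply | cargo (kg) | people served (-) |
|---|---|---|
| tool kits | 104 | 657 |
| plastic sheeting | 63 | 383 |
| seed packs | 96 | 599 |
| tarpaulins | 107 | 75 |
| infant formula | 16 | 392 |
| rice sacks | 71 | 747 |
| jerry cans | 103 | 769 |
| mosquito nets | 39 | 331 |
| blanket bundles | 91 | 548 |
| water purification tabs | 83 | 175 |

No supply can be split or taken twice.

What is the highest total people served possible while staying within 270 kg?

2291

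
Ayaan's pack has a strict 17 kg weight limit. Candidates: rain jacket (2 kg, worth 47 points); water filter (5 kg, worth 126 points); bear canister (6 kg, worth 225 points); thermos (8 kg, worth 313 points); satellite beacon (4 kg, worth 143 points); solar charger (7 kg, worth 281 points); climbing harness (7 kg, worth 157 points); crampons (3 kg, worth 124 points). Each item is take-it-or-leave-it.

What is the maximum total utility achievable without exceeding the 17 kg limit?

The ratio heuristic lands on bear canister + solar charger + crampons (630) but leaves 1 kg idle.
The 7 kg tied up in solar charger is better spent on thermos — total rises to 662 (17 kg).

662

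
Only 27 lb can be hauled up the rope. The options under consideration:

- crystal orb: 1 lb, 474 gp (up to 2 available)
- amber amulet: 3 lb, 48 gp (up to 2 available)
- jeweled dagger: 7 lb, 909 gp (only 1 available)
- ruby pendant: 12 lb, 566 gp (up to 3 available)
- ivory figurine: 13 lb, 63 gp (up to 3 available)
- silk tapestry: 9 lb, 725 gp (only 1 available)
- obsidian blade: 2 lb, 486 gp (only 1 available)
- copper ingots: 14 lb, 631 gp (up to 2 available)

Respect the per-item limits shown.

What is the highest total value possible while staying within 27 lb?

Taking 2×crystal orb + 2×amber amulet + jeweled dagger + silk tapestry + obsidian blade: 26 lb used, 3164 in value.
No other feasible combination exceeds 3164.

3164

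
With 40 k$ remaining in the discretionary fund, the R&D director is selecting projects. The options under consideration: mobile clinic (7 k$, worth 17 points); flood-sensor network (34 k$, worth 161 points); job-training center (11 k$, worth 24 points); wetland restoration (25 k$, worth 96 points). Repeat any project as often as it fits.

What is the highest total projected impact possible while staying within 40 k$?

By projected impact per k$: flood-sensor network 4.74, wetland restoration 3.84, mobile clinic 2.43 lead.
Best packing: flood-sensor network — 34 k$, 161 total.
That's the maximum — no swap from here does better than 161.

161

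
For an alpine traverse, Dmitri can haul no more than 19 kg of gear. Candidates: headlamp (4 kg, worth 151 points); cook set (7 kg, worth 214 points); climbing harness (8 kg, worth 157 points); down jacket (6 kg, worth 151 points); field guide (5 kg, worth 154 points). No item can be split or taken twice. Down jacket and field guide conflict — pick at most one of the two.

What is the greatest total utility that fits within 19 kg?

Density check — headlamp 37.75, field guide 30.80, cook set 30.57 are the best per kg.
Taking the top-ratio items first gives headlamp + cook set + field guide for 519 (16 kg).
Replace field guide with climbing harness: the trade gains 3 net, giving 522 at 19 kg.
The closest alternative, headlamp + cook set + field guide, reaches only 519.

522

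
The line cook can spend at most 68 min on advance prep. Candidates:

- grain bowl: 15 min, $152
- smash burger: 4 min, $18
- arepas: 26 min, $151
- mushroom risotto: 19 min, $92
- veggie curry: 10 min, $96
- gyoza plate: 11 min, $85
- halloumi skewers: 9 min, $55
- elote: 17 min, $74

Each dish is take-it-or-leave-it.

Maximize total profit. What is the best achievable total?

Density check — grain bowl 10.13, veggie curry 9.60, gyoza plate 7.73, halloumi skewers 6.11 are the best per min.
A density-first pass picks grain bowl + smash burger + mushroom risotto + veggie curry + gyoza plate + halloumi skewers — 498 at 68 min.
Replace mushroom risotto and halloumi skewers with arepas: the trade gains 4 net, giving 502 at 66 min.
Next best is grain bowl + smash burger + mushroom risotto + veggie curry + gyoza plate + halloumi skewers at 498 (68 min) — short by 4.

502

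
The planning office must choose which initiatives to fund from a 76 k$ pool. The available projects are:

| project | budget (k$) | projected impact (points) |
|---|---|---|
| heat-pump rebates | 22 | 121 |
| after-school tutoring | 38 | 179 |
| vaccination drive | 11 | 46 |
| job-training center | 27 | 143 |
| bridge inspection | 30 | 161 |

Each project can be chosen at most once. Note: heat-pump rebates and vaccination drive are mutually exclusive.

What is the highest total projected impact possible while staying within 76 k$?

Best packing: after-school tutoring + vaccination drive + job-training center — 76 k$, 368 total.
No other feasible combination exceeds 368.

368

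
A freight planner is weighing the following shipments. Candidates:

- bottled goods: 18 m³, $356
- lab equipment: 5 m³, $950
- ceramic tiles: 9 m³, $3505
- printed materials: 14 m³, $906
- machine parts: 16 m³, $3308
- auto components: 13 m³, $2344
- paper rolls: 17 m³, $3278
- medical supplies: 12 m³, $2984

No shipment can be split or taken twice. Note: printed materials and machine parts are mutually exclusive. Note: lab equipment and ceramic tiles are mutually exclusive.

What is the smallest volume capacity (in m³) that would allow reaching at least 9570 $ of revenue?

37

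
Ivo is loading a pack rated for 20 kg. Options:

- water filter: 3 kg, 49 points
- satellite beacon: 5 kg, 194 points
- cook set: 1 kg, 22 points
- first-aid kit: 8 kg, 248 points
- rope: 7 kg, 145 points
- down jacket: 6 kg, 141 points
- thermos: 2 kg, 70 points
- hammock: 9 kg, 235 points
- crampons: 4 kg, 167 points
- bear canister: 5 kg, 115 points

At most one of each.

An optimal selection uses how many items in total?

Optimal total is 701.
One optimal bundle: satellite beacon + cook set + first-aid kit + thermos + crampons (20 kg).
Every optimal selection uses 5 items.

5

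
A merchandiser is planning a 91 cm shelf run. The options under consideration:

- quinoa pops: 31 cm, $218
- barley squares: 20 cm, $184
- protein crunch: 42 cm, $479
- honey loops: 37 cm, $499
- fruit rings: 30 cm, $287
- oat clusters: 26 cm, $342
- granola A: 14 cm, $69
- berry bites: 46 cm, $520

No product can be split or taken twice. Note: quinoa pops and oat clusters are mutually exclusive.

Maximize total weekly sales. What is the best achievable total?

1025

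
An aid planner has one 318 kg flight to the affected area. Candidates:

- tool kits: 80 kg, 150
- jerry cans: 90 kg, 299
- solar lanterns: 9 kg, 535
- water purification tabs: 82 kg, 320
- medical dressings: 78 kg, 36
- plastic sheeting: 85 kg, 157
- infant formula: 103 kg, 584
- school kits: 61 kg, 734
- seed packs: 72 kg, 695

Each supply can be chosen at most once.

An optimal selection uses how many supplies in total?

Optimal total is 2583.
jerry cans + solar lanterns + water purification tabs + school kits + seed packs hits 2583 at 314 kg.
Any selection reaching 2583 contains exactly 5 supplies.

5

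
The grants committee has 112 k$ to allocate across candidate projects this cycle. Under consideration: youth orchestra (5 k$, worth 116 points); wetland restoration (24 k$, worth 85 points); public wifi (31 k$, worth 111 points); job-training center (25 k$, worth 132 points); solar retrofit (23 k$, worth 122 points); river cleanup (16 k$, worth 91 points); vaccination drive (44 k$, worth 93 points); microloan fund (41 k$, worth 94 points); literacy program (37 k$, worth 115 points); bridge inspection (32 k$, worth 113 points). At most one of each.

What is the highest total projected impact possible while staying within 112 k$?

576

The ratio heuristic lands on youth orchestra + public wifi + job-training center + solar retrofit + river cleanup (572) but leaves 12 k$ idle.
The 31 k$ tied up in public wifi is better spent on literacy program — total rises to 576 (106 k$).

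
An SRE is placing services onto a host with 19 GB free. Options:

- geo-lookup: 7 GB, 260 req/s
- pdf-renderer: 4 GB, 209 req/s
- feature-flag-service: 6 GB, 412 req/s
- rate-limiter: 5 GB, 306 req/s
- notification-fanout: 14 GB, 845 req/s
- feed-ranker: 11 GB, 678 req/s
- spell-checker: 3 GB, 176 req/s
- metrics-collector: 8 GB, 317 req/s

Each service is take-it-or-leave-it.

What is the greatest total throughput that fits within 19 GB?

1160

Ranking by ratio (throughput/GB): feature-flag-service 68.67, feed-ranker 61.64, rate-limiter 61.20.
Taking the top-ratio services first gives feature-flag-service + feed-ranker for 1090 (17 GB).
Replace feature-flag-service with rate-limiter + spell-checker: the trade gains 70 net, giving 1160 at 19 GB.
Every other selection either busts 19 GB or fails to beat 1160.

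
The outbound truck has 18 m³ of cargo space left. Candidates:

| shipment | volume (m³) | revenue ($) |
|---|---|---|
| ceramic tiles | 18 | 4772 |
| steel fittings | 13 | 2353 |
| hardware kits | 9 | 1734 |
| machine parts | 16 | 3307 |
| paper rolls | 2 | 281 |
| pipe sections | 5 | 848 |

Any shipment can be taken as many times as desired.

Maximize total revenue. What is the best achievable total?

4772

By revenue per m³: ceramic tiles 265.11, machine parts 206.69, hardware kits 192.67 lead.
The ratio ordering already packs tightly: ceramic tiles, 18 m³, 4772.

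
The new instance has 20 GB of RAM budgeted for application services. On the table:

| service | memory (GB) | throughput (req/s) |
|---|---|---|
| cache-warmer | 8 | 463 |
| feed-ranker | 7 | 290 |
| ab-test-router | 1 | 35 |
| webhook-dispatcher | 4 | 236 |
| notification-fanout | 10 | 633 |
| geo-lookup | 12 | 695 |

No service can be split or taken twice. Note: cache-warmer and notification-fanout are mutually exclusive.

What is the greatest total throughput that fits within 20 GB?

Filling by ratio: ab-test-router + webhook-dispatcher + notification-fanout for 904, with 5 GB left unused.
But cache-warmer + geo-lookup fits in 20 GB and reaches 1158.
The closest alternative, cache-warmer + feed-ranker + ab-test-router + webhook-dispatcher, reaches only 1024.

1158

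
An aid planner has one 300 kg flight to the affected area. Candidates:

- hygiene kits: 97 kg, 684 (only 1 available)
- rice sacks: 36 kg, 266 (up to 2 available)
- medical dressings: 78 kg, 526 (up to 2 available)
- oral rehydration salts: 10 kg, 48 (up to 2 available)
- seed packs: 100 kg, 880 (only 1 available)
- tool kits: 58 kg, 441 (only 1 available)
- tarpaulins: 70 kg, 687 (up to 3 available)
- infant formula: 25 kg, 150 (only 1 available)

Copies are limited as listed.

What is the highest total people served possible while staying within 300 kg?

By people served per kg: tarpaulins 9.81, seed packs 8.80, tool kits 7.60 lead.
Taking the top-ratio supplies first gives tool kits + 3×tarpaulins + infant formula for 2652 (293 kg).
Dropping tarpaulins and infant formula frees 95 kg; slotting in seed packs (100 kg) lifts the total to 2695 at 298 kg.
That's the maximum — no swap from here does better than 2695.

2695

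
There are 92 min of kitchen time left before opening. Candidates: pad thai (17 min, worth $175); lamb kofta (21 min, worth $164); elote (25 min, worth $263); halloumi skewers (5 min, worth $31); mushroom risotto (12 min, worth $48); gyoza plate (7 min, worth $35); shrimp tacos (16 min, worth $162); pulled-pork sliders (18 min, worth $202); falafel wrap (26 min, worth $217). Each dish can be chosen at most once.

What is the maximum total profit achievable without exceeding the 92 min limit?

Ranking by ratio (profit/min): pulled-pork sliders 11.22, elote 10.52, pad thai 10.29, shrimp tacos 10.12.
Filling by ratio: pad thai + elote + halloumi skewers + gyoza plate + shrimp tacos + pulled-pork sliders for 868, with 4 min left unused.
Replace gyoza plate and shrimp tacos with falafel wrap: the trade gains 20 net, giving 888 at 91 min.
Nothing else within 92 min beats 888.

888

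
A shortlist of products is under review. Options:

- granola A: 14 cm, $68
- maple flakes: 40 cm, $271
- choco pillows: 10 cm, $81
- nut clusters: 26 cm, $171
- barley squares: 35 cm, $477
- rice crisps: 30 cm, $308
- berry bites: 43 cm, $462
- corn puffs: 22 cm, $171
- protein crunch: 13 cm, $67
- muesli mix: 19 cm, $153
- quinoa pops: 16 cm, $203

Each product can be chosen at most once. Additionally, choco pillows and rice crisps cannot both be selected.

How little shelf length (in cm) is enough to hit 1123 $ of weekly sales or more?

Minimise cm subject to total weekly sales ≥ 1123.
barley squares + berry bites + quinoa pops: 1142 weekly sales at 94 cm.
Below 94 cm the best achievable stays under 1123.

94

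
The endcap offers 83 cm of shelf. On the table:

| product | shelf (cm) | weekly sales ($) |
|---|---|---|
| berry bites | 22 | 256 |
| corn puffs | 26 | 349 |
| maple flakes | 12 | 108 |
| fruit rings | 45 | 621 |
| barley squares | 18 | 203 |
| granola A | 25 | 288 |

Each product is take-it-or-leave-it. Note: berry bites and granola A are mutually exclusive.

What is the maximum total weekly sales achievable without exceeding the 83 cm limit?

Corn puffs + maple flakes + fruit rings uses 83 of the 83 cm and totals 1078.

1078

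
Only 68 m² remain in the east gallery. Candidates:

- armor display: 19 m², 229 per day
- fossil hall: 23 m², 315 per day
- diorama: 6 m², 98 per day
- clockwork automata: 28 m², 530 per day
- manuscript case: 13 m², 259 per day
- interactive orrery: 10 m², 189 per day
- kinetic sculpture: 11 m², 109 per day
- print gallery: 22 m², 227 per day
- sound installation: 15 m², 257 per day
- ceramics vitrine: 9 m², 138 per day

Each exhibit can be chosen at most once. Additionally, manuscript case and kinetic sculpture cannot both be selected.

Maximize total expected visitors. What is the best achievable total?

Clockwork automata + manuscript case + interactive orrery + sound installation uses 66 of the 68 m² and totals 1235.
Every other selection either busts 68 m² or breaks a pairing rule or fails to beat 1235.

1235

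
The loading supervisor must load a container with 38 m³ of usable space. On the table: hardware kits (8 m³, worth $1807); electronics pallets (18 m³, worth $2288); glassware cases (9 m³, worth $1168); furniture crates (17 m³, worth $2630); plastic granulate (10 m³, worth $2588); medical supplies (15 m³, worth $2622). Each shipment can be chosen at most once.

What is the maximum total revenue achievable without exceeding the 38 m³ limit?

7025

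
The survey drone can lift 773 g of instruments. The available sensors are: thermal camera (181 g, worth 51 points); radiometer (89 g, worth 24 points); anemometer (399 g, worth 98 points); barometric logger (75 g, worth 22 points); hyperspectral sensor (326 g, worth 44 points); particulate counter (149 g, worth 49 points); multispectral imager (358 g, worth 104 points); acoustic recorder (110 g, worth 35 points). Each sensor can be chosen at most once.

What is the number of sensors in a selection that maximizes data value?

4

Optimal total is 226.
One optimal bundle: thermal camera + barometric logger + particulate counter + multispectral imager (763 g).
All optima have 4 sensors.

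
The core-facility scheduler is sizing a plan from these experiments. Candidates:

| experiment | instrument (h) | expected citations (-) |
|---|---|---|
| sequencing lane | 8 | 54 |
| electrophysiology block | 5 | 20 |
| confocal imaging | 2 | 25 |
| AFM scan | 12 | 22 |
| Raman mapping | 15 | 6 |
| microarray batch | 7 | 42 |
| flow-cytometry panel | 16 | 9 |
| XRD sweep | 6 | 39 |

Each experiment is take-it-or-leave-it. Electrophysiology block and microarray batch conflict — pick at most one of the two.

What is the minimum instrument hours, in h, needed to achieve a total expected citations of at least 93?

14

Look for the lowest-instrument combination reaching 93.
sequencing lane + XRD sweep reaches 93 using 14 h.
No combination under 14 h hits 93.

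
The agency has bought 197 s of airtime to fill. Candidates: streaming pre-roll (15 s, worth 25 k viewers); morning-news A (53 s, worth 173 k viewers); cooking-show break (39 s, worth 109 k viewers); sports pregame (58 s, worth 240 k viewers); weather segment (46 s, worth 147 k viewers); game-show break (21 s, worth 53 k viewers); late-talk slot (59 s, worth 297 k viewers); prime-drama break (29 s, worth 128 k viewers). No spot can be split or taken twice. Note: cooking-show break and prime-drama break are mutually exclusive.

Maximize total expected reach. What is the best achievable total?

812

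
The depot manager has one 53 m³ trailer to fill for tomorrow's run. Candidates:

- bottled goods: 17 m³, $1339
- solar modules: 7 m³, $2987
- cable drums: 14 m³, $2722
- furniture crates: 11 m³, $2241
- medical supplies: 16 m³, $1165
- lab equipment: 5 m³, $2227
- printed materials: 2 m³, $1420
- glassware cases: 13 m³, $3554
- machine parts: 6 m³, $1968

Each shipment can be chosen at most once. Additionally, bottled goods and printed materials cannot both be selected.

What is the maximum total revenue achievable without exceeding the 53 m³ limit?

A density-first pass picks solar modules + furniture crates + lab equipment + printed materials + glassware cases + machine parts — 14397 at 44 m³.
Replace machine parts with cable drums: the trade gains 754 net, giving 15151 at 52 m³.

15151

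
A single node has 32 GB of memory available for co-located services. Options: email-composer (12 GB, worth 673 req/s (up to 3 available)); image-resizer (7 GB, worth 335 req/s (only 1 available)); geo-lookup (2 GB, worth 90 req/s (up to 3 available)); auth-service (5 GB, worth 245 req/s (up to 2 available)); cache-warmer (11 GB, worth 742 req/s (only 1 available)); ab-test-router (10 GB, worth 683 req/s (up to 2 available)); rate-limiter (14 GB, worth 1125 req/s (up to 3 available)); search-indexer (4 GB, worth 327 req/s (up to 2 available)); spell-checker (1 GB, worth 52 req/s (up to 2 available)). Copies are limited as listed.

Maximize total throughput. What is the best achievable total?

2577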